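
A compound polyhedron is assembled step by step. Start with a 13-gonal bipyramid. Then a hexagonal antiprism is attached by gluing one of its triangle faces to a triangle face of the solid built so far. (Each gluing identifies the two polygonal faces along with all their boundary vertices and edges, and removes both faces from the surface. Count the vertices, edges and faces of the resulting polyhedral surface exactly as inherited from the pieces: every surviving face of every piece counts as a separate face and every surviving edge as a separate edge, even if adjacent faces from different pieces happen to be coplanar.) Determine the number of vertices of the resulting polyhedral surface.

A 13-gonal bipyramid: V=15, E=39, F=26.
Attach a hexagonal antiprism (V=12, E=24, F=14) along a 3-gon: merge 3 vertices and 3 edges, delete both glued faces → V=24, E=60, F=38.
Check: V − E + F = 24 − 60 + 38 = 2.

24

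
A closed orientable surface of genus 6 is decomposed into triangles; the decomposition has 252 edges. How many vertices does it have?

74

χ = 2 − 2·6 = -10, and every face is a triangle so 3F = 2E.
F = 2E/3 = 168. Then V = -10 + E − F = -10 + 252 − 168 = 74.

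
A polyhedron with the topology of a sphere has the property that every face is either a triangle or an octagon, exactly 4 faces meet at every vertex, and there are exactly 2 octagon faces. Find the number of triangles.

Let x be the number of triangles; then F = 2 + x.
Edge–face incidences: 2E = 8·2 + 3·x = 16 + 3x.
Every vertex has degree 4, so 4V = 2E.
Euler: V − E + F = 2 ⇒ (2E)/4 − E + (2 + x) = 2.
Multiply by 8: 2·(2E) − 4·(2E) + 8·(2 + x) = 16, i.e. 16 + 8x − 2·(16 + 3x) = 16.
Collecting terms: 2x − 16 = 16, so 2x = 32, so x = 16.
Then 2E = 16 + 3·16 = 64, so E = 32, V = 2E/4 = 16, F = 2 + 16 = 18.

16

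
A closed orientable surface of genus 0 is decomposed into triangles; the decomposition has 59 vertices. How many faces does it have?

114

χ = 2 − 2·0 = 2, and every face is a triangle so 3F = 2E.
V − E + F = 2 with E = 3F/2 gives 59 − (3/2 − 1)·F = 2, so F = 114 and E = 171.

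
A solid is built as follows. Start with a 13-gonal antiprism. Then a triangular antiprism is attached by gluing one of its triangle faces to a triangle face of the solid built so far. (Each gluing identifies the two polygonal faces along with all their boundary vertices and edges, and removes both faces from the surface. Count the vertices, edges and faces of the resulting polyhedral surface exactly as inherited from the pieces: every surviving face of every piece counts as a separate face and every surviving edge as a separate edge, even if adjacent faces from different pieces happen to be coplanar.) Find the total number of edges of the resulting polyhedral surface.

A 13-gonal antiprism: V=26, E=52, F=28.
Attach a triangular antiprism (V=6, E=12, F=8) along a 3-gon: merge 3 vertices and 3 edges, delete both glued faces → V=29, E=61, F=34.
Check: V − E + F = 29 − 61 + 34 = 2.

61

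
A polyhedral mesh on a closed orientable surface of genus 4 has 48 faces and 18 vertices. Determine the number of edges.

72

For a closed orientable surface of genus 4, χ = 2 − 2·4 = -6.
E = V + F − (-6) = 18 + 48 − (-6) = 72.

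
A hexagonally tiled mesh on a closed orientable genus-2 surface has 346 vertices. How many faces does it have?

174

χ = 2 − 2·2 = -2, and every face is a hexagon so 6F = 2E.
V − E + F = -2 with E = 6F/2 gives 346 − (6/2 − 1)·F = -2, so F = 174 and E = 522.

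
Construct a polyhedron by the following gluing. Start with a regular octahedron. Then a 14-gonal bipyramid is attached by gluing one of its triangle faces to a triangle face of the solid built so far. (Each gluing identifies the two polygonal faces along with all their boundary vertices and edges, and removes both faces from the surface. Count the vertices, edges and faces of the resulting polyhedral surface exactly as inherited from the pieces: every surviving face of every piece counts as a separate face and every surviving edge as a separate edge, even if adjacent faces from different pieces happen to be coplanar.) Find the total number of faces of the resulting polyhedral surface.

34

A regular octahedron: V=6, E=12, F=8.
Attach a 14-gonal bipyramid (V=16, E=42, F=28) along a 3-gon: merge 3 vertices and 3 edges, delete both glued faces → V=19, E=51, F=34.
Check: V − E + F = 19 − 51 + 34 = 2.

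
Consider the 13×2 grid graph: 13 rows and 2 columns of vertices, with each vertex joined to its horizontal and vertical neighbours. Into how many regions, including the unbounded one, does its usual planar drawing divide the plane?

The grid has V = 13·2 = 26 vertices and E = 13·1 + 2·12 = 37 edges.
F = 2 − V + E = 2 − 26 + 37 = 13.

13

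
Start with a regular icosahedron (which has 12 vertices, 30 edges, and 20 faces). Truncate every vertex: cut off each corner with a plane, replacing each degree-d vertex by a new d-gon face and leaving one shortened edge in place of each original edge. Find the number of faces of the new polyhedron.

32

Truncation replaces each original edge-end by a new vertex, so V′ = 2E = 60.
Each original edge survives, and each old vertex of degree d contributes d new edges; summing degrees gives Σd = 2E, so E′ = E + 2E = 3E = 90.
Each original face survives and each original vertex becomes one new face: F′ = F + V = 32.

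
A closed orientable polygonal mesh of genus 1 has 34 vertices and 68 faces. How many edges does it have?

For a closed orientable surface of genus 1, χ = 2 − 2·1 = 0.
E = V + F − (0) = 34 + 68 − (0) = 102.

102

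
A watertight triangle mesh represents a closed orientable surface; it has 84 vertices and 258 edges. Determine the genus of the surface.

Every face is a triangle and each edge borders two faces, so 3F = 2·258, giving F = 172.
χ = V − E + F = 84 − 258 + 172 = -2.
For a closed orientable surface χ = 2 − 2g, so g = (2 − (-2))/2 = 2.

2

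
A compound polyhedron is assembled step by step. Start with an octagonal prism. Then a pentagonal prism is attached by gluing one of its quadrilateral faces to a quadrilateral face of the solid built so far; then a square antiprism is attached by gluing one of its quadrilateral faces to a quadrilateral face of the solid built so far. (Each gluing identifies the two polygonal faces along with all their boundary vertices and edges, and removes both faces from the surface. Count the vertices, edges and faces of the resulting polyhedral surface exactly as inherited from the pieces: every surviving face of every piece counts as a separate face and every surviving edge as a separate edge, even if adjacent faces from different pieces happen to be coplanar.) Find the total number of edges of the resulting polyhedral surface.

47

An octagonal prism: V=16, E=24, F=10.
Attach a pentagonal prism (V=10, E=15, F=7) along a 4-gon: merge 4 vertices and 4 edges, delete both glued faces → V=22, E=35, F=15.
Attach a square antiprism (V=8, E=16, F=10) along a 4-gon: merge 4 vertices and 4 edges, delete both glued faces → V=26, E=47, F=23.
Check: V − E + F = 26 − 47 + 23 = 2.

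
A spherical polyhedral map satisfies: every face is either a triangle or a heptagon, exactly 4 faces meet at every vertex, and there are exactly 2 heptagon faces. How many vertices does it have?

14

Let x be the number of triangles; then F = 2 + x.
Edge–face incidences: 2E = 7·2 + 3·x = 14 + 3x.
Every vertex has degree 4, so 4V = 2E.
Euler: V − E + F = 2 ⇒ (2E)/4 − E + (2 + x) = 2.
Multiply by 8: 2·(2E) − 4·(2E) + 8·(2 + x) = 16, i.e. 16 + 8x − 2·(14 + 3x) = 16.
Collecting terms: 2x − 12 = 16, so 2x = 28, so x = 14.
Then 2E = 14 + 3·14 = 56, so E = 28, V = 2E/4 = 14, F = 2 + 14 = 16.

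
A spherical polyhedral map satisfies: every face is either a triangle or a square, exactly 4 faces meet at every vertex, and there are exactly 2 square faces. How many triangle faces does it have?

Let x be the number of triangles; then F = 2 + x.
Edge–face incidences: 2E = 4·2 + 3·x = 8 + 3x.
Every vertex has degree 4, so 4V = 2E.
Euler: V − E + F = 2 ⇒ (2E)/4 − E + (2 + x) = 2.
Multiply by 8: 2·(2E) − 4·(2E) + 8·(2 + x) = 16, i.e. 16 + 8x − 2·(8 + 3x) = 16.
Collecting terms: 2x = 16, so x = 8.
Then 2E = 8 + 3·8 = 32, so E = 16, V = 2E/4 = 8, F = 2 + 8 = 10.

8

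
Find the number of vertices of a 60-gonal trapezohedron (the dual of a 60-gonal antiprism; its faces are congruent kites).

The n-trapezohedron (dual of the n-antiprism) has V = 2·60 + 2 = 122, E = 4·60 = 240, F = 2·60 = 120.
Check: V − E + F = 122 − 240 + 120 = 2.

122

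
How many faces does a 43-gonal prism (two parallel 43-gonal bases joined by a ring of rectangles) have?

45

A prism on an n-gon has two n-gon bases and n rectangular sides: V = 2·43 = 86, E = 3·43 = 129, F = 43 + 2 = 45.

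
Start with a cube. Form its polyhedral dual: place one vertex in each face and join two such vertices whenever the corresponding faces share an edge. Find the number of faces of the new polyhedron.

8

The base solid has V = 8, E = 12, F = 6.
The dual swaps V and F and preserves E: V′ = F = 6, E′ = E = 12, F′ = V = 8.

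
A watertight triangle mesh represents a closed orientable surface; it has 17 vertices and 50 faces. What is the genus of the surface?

5

Every face is a triangle, so 2E = 3·50 = 150, giving E = 75.
χ = V − E + F = 17 − 75 + 50 = -8.
For a closed orientable surface χ = 2 − 2g, so g = (2 − (-8))/2 = 5.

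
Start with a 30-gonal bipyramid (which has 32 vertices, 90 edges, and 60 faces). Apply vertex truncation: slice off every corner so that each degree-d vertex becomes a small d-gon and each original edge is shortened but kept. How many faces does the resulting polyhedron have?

92

Truncation replaces each original edge-end by a new vertex, so V′ = 2E = 180.
Each original edge survives, and each old vertex of degree d contributes d new edges; summing degrees gives Σd = 2E, so E′ = E + 2E = 3E = 270.
Each original face survives and each original vertex becomes one new face: F′ = F + V = 92.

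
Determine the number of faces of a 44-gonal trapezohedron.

88

The n-trapezohedron (dual of the n-antiprism) has V = 2·44 + 2 = 90, E = 4·44 = 176, F = 2·44 = 88.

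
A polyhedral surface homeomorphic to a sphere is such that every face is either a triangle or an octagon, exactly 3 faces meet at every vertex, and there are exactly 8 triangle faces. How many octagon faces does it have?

Let x be the number of octagons; then F = 8 + x.
Edge–face incidences: 2E = 3·8 + 8·x = 24 + 8x.
Every vertex has degree 3, so 3V = 2E.
Euler: V − E + F = 2 ⇒ (2E)/3 − E + (8 + x) = 2.
Multiply by 6: 2·(2E) − 3·(2E) + 6·(8 + x) = 12, i.e. 48 + 6x − (24 + 8x) = 12.
Collecting terms: −2x + 24 = 12, so −2x = −12, so x = 6.
Then 2E = 24 + 8·6 = 72, so E = 36, V = 2E/3 = 24, F = 8 + 6 = 14.

6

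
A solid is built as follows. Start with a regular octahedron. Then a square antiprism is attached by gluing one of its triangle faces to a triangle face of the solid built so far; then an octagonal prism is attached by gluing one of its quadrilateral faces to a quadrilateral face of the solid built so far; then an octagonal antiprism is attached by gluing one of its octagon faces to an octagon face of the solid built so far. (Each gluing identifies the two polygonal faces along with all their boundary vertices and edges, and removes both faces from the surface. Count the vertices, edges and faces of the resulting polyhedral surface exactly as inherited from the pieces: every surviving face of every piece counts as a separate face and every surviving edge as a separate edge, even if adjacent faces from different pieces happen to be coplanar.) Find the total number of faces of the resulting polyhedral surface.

40

A regular octahedron: V=6, E=12, F=8.
Attach a square antiprism (V=8, E=16, F=10) along a 3-gon: merge 3 vertices and 3 edges, delete both glued faces → V=11, E=25, F=16.
Attach an octagonal prism (V=16, E=24, F=10) along a 4-gon: merge 4 vertices and 4 edges, delete both glued faces → V=23, E=45, F=24.
Attach an octagonal antiprism (V=16, E=32, F=18) along an 8-gon: merge 8 vertices and 8 edges, delete both glued faces → V=31, E=69, F=40.
Check: V − E + F = 31 − 69 + 40 = 2.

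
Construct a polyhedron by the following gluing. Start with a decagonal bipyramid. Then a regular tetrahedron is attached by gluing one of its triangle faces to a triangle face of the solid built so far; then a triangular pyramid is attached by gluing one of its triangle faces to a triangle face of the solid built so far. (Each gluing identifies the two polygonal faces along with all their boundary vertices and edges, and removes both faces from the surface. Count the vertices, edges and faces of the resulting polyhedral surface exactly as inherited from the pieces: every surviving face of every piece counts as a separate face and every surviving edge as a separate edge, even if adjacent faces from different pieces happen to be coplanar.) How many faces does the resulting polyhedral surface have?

A decagonal bipyramid: V=12, E=30, F=20.
Attach a regular tetrahedron (V=4, E=6, F=4) along a 3-gon: merge 3 vertices and 3 edges, delete both glued faces → V=13, E=33, F=22.
Attach a triangular pyramid (V=4, E=6, F=4) along a 3-gon: merge 3 vertices and 3 edges, delete both glued faces → V=14, E=36, F=24.
Check: V − E + F = 14 − 36 + 24 = 2.

24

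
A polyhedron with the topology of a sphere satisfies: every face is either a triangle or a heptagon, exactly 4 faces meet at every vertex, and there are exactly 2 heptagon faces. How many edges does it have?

Let x be the number of triangles; then F = 2 + x.
Edge–face incidences: 2E = 7·2 + 3·x = 14 + 3x.
Every vertex has degree 4, so 4V = 2E.
Euler: V − E + F = 2 ⇒ (2E)/4 − E + (2 + x) = 2.
Multiply by 8: 2·(2E) − 4·(2E) + 8·(2 + x) = 16, i.e. 16 + 8x − 2·(14 + 3x) = 16.
Collecting terms: 2x − 12 = 16, so 2x = 28, so x = 14.
Then 2E = 14 + 3·14 = 56, so E = 28, V = 2E/4 = 14, F = 2 + 14 = 16.

28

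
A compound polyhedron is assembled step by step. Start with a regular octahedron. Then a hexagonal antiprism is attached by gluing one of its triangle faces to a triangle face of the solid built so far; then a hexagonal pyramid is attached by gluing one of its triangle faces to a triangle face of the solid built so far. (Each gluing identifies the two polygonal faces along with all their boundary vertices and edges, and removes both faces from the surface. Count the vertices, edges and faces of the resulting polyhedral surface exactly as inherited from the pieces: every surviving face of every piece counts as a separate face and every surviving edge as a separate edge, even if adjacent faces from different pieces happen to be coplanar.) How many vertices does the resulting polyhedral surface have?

19

A regular octahedron: V=6, E=12, F=8.
Attach a hexagonal antiprism (V=12, E=24, F=14) along a 3-gon: merge 3 vertices and 3 edges, delete both glued faces → V=15, E=33, F=20.
Attach a hexagonal pyramid (V=7, E=12, F=7) along a 3-gon: merge 3 vertices and 3 edges, delete both glued faces → V=19, E=42, F=25.
Check: V − E + F = 19 − 42 + 25 = 2.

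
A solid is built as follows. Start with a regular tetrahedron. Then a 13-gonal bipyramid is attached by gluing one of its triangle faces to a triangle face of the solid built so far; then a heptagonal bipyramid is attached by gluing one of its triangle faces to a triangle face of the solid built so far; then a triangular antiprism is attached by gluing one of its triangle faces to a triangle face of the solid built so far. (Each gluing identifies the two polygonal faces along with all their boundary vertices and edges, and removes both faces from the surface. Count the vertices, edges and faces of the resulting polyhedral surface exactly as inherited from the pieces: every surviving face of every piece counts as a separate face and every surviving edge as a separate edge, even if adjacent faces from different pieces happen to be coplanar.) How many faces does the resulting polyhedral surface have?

46

A regular tetrahedron: V=4, E=6, F=4.
Attach a 13-gonal bipyramid (V=15, E=39, F=26) along a 3-gon: merge 3 vertices and 3 edges, delete both glued faces → V=16, E=42, F=28.
Attach a heptagonal bipyramid (V=9, E=21, F=14) along a 3-gon: merge 3 vertices and 3 edges, delete both glued faces → V=22, E=60, F=40.
Attach a triangular antiprism (V=6, E=12, F=8) along a 3-gon: merge 3 vertices and 3 edges, delete both glued faces → V=25, E=69, F=46.
Check: V − E + F = 25 − 69 + 46 = 2.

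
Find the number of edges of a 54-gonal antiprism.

An antiprism on an n-gon has two n-gon caps and 2n triangles: V = 2·54 = 108, E = 4·54 = 216, F = 2·54 + 2 = 110.

216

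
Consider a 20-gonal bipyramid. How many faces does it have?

A bipyramid over an n-gon has 2n triangular faces and n + 2 vertices: V = 20 + 2 = 22, E = 3·20 = 60, F = 2·20 = 40.
Check: V − E + F = 22 − 60 + 40 = 2.

40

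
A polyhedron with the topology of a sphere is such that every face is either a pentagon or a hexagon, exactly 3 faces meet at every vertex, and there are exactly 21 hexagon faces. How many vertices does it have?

62

Let x be the number of pentagons; then F = 21 + x.
Edge–face incidences: 2E = 6·21 + 5·x = 126 + 5x.
Every vertex has degree 3, so 3V = 2E.
Euler: V − E + F = 2 ⇒ (2E)/3 − E + (21 + x) = 2.
Multiply by 6: 2·(2E) − 3·(2E) + 6·(21 + x) = 12, i.e. 126 + 6x − (126 + 5x) = 12.
Collecting terms: x = 12.
Then 2E = 126 + 5·12 = 186, so E = 93, V = 2E/3 = 62, F = 21 + 12 = 33.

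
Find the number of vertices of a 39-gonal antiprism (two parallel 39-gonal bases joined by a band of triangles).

An antiprism on an n-gon has two n-gon caps and 2n triangles: V = 2·39 = 78, E = 4·39 = 156, F = 2·39 + 2 = 80.

78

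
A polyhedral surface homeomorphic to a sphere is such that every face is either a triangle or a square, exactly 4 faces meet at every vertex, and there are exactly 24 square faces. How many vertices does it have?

Let x be the number of triangles; then F = 24 + x.
Edge–face incidences: 2E = 4·24 + 3·x = 96 + 3x.
Every vertex has degree 4, so 4V = 2E.
Euler: V − E + F = 2 ⇒ (2E)/4 − E + (24 + x) = 2.
Multiply by 8: 2·(2E) − 4·(2E) + 8·(24 + x) = 16, i.e. 192 + 8x − 2·(96 + 3x) = 16.
Collecting terms: 2x = 16, so x = 8.
Then 2E = 96 + 3·8 = 120, so E = 60, V = 2E/4 = 30, F = 24 + 8 = 32.

30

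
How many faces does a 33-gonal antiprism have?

68

An antiprism on an n-gon has two n-gon caps and 2n triangles: V = 2·33 = 66, E = 4·33 = 132, F = 2·33 + 2 = 68.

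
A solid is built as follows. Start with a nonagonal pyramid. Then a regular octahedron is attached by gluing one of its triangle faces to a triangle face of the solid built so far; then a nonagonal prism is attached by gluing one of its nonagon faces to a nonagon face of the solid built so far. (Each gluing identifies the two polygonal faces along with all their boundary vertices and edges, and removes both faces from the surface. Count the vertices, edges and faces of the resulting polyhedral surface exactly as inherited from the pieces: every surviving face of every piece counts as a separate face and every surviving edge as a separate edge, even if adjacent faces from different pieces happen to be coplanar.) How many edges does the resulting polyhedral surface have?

A nonagonal pyramid: V=10, E=18, F=10.
Attach a regular octahedron (V=6, E=12, F=8) along a 3-gon: merge 3 vertices and 3 edges, delete both glued faces → V=13, E=27, F=16.
Attach a nonagonal prism (V=18, E=27, F=11) along a 9-gon: merge 9 vertices and 9 edges, delete both glued faces → V=22, E=45, F=25.
Check: V − E + F = 22 − 45 + 25 = 2.

45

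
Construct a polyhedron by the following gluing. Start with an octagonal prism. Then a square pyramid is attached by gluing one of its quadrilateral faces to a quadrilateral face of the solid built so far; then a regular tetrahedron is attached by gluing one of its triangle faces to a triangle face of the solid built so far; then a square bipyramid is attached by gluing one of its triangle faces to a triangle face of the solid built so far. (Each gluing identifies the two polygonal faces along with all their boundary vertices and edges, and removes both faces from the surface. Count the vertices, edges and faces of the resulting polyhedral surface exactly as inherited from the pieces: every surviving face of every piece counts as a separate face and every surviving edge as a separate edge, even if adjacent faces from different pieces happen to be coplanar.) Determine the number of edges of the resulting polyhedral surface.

40

An octagonal prism: V=16, E=24, F=10.
Attach a square pyramid (V=5, E=8, F=5) along a 4-gon: merge 4 vertices and 4 edges, delete both glued faces → V=17, E=28, F=13.
Attach a regular tetrahedron (V=4, E=6, F=4) along a 3-gon: merge 3 vertices and 3 edges, delete both glued faces → V=18, E=31, F=15.
Attach a square bipyramid (V=6, E=12, F=8) along a 3-gon: merge 3 vertices and 3 edges, delete both glued faces → V=21, E=40, F=21.
Check: V − E + F = 21 − 40 + 21 = 2.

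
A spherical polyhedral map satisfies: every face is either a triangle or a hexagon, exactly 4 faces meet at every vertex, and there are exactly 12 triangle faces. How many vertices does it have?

12

Let x be the number of hexagons; then F = 12 + x.
Edge–face incidences: 2E = 3·12 + 6·x = 36 + 6x.
Every vertex has degree 4, so 4V = 2E.
Euler: V − E + F = 2 ⇒ (2E)/4 − E + (12 + x) = 2.
Multiply by 8: 2·(2E) − 4·(2E) + 8·(12 + x) = 16, i.e. 96 + 8x − 2·(36 + 6x) = 16.
Collecting terms: −4x + 24 = 16, so −4x = −8, so x = 2.
Then 2E = 36 + 6·2 = 48, so E = 24, V = 2E/4 = 12, F = 12 + 2 = 14.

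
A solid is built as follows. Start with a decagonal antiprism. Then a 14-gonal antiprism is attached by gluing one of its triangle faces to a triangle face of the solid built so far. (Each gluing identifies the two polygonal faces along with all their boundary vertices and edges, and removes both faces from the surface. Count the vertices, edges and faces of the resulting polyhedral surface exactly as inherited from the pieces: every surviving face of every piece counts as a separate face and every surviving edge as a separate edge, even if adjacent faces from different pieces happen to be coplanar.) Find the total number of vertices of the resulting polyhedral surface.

45

A decagonal antiprism: V=20, E=40, F=22.
Attach a 14-gonal antiprism (V=28, E=56, F=30) along a 3-gon: merge 3 vertices and 3 edges, delete both glued faces → V=45, E=93, F=50.
Check: V − E + F = 45 − 93 + 50 = 2.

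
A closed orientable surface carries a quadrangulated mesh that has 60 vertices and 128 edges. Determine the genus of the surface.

Every face is a square and each edge borders two faces, so 4F = 2·128, giving F = 64.
χ = V − E + F = 60 − 128 + 64 = -4.
For a closed orientable surface χ = 2 − 2g, so g = (2 − (-4))/2 = 3.

3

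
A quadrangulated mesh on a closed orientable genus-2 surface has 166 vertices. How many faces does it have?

168

χ = 2 − 2·2 = -2, and every face is a square so 4F = 2E.
V − E + F = -2 with E = 4F/2 gives 166 − (4/2 − 1)·F = -2, so F = 168 and E = 336.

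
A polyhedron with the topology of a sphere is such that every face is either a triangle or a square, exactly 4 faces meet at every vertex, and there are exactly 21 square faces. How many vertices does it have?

Let x be the number of triangles; then F = 21 + x.
Edge–face incidences: 2E = 4·21 + 3·x = 84 + 3x.
Every vertex has degree 4, so 4V = 2E.
Euler: V − E + F = 2 ⇒ (2E)/4 − E + (21 + x) = 2.
Multiply by 8: 2·(2E) − 4·(2E) + 8·(21 + x) = 16, i.e. 168 + 8x − 2·(84 + 3x) = 16.
Collecting terms: 2x = 16, so x = 8.
Then 2E = 84 + 3·8 = 108, so E = 54, V = 2E/4 = 27, F = 21 + 8 = 29.

27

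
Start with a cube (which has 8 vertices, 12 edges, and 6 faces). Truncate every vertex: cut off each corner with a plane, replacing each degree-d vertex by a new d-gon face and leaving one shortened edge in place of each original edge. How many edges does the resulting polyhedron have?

Truncation replaces each original edge-end by a new vertex, so V′ = 2E = 24.
Each original edge survives, and each old vertex of degree d contributes d new edges; summing degrees gives Σd = 2E, so E′ = E + 2E = 3E = 36.
Each original face survives and each original vertex becomes one new face: F′ = F + V = 14.

36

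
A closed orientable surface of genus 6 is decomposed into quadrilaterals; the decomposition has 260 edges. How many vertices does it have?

χ = 2 − 2·6 = -10, and every face is a square so 4F = 2E.
F = 2E/4 = 130. Then V = -10 + E − F = -10 + 260 − 130 = 120.

120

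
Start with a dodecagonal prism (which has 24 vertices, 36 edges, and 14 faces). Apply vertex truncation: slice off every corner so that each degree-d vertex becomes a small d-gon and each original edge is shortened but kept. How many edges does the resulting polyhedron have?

Truncation replaces each original edge-end by a new vertex, so V′ = 2E = 72.
Each original edge survives, and each old vertex of degree d contributes d new edges; summing degrees gives Σd = 2E, so E′ = E + 2E = 3E = 108.
Each original face survives and each original vertex becomes one new face: F′ = F + V = 38.

108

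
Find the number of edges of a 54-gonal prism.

A prism on an n-gon has two n-gon bases and n rectangular sides: V = 2·54 = 108, E = 3·54 = 162, F = 54 + 2 = 56.

162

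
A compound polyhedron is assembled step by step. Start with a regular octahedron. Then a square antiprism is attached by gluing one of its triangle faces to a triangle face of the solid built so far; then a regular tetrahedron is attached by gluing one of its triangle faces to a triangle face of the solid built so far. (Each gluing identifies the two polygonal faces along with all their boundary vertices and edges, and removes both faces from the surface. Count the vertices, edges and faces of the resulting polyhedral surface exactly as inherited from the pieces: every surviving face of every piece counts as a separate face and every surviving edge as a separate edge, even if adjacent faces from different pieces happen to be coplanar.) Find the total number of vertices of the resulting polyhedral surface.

A regular octahedron: V=6, E=12, F=8.
Attach a square antiprism (V=8, E=16, F=10) along a 3-gon: merge 3 vertices and 3 edges, delete both glued faces → V=11, E=25, F=16.
Attach a regular tetrahedron (V=4, E=6, F=4) along a 3-gon: merge 3 vertices and 3 edges, delete both glued faces → V=12, E=28, F=18.
Check: V − E + F = 12 − 28 + 18 = 2.

12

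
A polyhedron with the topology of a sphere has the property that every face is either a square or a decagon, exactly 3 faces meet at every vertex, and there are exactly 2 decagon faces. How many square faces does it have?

10

Let x be the number of squares; then F = 2 + x.
Edge–face incidences: 2E = 10·2 + 4·x = 20 + 4x.
Every vertex has degree 3, so 3V = 2E.
Euler: V − E + F = 2 ⇒ (2E)/3 − E + (2 + x) = 2.
Multiply by 6: 2·(2E) − 3·(2E) + 6·(2 + x) = 12, i.e. 12 + 6x − (20 + 4x) = 12.
Collecting terms: 2x − 8 = 12, so 2x = 20, so x = 10.
Then 2E = 20 + 4·10 = 60, so E = 30, V = 2E/3 = 20, F = 2 + 10 = 12.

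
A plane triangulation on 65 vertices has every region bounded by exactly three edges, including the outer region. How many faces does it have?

In a plane triangulation 3F = 2E and V − E + F = 2, so F = 2V − 4 = 2·65 − 4 = 126.

126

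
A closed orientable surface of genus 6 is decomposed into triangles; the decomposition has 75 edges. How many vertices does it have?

χ = 2 − 2·6 = -10, and every face is a triangle so 3F = 2E.
F = 2E/3 = 50. Then V = -10 + E − F = -10 + 75 − 50 = 15.

15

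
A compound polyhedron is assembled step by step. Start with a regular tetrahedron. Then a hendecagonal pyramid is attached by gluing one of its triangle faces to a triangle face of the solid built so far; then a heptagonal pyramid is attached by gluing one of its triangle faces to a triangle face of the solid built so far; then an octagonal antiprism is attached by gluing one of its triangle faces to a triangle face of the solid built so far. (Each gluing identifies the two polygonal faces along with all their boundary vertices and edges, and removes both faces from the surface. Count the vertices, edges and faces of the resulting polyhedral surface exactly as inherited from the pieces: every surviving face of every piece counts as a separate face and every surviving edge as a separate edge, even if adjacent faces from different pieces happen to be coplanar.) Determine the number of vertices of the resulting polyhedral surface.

A regular tetrahedron: V=4, E=6, F=4.
Attach a hendecagonal pyramid (V=12, E=22, F=12) along a 3-gon: merge 3 vertices and 3 edges, delete both glued faces → V=13, E=25, F=14.
Attach a heptagonal pyramid (V=8, E=14, F=8) along a 3-gon: merge 3 vertices and 3 edges, delete both glued faces → V=18, E=36, F=20.
Attach an octagonal antiprism (V=16, E=32, F=18) along a 3-gon: merge 3 vertices and 3 edges, delete both glued faces → V=31, E=65, F=36.
Check: V − E + F = 31 − 65 + 36 = 2.

31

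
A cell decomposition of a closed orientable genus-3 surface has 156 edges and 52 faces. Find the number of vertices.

For a closed orientable surface of genus 3, χ = 2 − 2·3 = -4.
V = -4 + E − F = -4 + 156 − 52 = 100.

100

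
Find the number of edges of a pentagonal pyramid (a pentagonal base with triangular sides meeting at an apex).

A pyramid on an n-gon base has one n-gon and n triangles: V = 5 + 1 = 6, E = 2·5 = 10, F = 5 + 1 = 6.

10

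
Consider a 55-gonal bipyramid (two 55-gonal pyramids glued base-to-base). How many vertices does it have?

57

A bipyramid over an n-gon has 2n triangular faces and n + 2 vertices: V = 55 + 2 = 57, E = 3·55 = 165, F = 2·55 = 110.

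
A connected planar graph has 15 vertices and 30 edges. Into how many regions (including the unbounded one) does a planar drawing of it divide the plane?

Euler's formula for a connected plane graph: V − E + F = 2, so F = 2 − 15 + 30 = 17.

17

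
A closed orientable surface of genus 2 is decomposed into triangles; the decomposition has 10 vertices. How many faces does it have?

χ = 2 − 2·2 = -2, and every face is a triangle so 3F = 2E.
V − E + F = -2 with E = 3F/2 gives 10 − (3/2 − 1)·F = -2, so F = 24 and E = 36.

24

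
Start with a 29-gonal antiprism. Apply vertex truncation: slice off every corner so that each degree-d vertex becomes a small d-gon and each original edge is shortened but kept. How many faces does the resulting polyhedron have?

118

The base solid has V = 58, E = 116, F = 60.
Truncation replaces each original edge-end by a new vertex, so V′ = 2E = 232.
Each original edge survives, and each old vertex of degree d contributes d new edges; summing degrees gives Σd = 2E, so E′ = E + 2E = 3E = 348.
Each original face survives and each original vertex becomes one new face: F′ = F + V = 118.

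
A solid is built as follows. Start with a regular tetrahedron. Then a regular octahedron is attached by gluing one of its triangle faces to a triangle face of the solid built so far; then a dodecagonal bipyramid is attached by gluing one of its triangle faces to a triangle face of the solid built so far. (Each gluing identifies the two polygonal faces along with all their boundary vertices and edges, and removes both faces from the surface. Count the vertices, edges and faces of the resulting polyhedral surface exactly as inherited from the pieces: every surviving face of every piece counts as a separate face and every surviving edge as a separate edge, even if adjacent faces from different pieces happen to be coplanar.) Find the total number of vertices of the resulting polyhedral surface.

A regular tetrahedron: V=4, E=6, F=4.
Attach a regular octahedron (V=6, E=12, F=8) along a 3-gon: merge 3 vertices and 3 edges, delete both glued faces → V=7, E=15, F=10.
Attach a dodecagonal bipyramid (V=14, E=36, F=24) along a 3-gon: merge 3 vertices and 3 edges, delete both glued faces → V=18, E=48, F=32.
Check: V − E + F = 18 − 48 + 32 = 2.

18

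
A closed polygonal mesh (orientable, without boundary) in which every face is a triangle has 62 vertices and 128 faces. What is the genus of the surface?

2

Every face is a triangle, so 2E = 3·128 = 384, giving E = 192.
χ = V − E + F = 62 − 192 + 128 = -2.
For a closed orientable surface χ = 2 − 2g, so g = (2 − (-2))/2 = 2.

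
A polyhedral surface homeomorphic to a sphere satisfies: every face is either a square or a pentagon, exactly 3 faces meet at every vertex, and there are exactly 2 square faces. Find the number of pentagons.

Let x be the number of pentagons; then F = 2 + x.
Edge–face incidences: 2E = 4·2 + 5·x = 8 + 5x.
Every vertex has degree 3, so 3V = 2E.
Euler: V − E + F = 2 ⇒ (2E)/3 − E + (2 + x) = 2.
Multiply by 6: 2·(2E) − 3·(2E) + 6·(2 + x) = 12, i.e. 12 + 6x − (8 + 5x) = 12.
Collecting terms: x + 4 = 12, so x = 8.
Then 2E = 8 + 5·8 = 48, so E = 24, V = 2E/3 = 16, F = 2 + 8 = 10.

8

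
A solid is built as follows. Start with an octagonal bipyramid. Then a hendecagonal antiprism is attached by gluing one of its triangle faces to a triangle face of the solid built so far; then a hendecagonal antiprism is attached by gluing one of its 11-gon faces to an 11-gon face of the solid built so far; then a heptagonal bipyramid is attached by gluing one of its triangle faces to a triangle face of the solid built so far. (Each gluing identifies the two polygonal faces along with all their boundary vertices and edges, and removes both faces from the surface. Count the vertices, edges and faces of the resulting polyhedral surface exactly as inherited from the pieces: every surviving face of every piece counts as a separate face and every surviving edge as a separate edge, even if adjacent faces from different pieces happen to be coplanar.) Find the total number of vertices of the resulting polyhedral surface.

46

An octagonal bipyramid: V=10, E=24, F=16.
Attach a hendecagonal antiprism (V=22, E=44, F=24) along a 3-gon: merge 3 vertices and 3 edges, delete both glued faces → V=29, E=65, F=38.
Attach a hendecagonal antiprism (V=22, E=44, F=24) along an 11-gon: merge 11 vertices and 11 edges, delete both glued faces → V=40, E=98, F=60.
Attach a heptagonal bipyramid (V=9, E=21, F=14) along a 3-gon: merge 3 vertices and 3 edges, delete both glued faces → V=46, E=116, F=72.
Check: V − E + F = 46 − 116 + 72 = 2.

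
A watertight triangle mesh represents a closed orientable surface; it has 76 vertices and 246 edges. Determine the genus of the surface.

4

Every face is a triangle and each edge borders two faces, so 3F = 2·246, giving F = 164.
χ = V − E + F = 76 − 246 + 164 = -6.
For a closed orientable surface χ = 2 − 2g, so g = (2 − (-6))/2 = 4.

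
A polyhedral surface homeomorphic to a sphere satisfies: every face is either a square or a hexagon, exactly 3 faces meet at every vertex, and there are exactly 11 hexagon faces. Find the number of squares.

6

Let x be the number of squares; then F = 11 + x.
Edge–face incidences: 2E = 6·11 + 4·x = 66 + 4x.
Every vertex has degree 3, so 3V = 2E.
Euler: V − E + F = 2 ⇒ (2E)/3 − E + (11 + x) = 2.
Multiply by 6: 2·(2E) − 3·(2E) + 6·(11 + x) = 12, i.e. 66 + 6x − (66 + 4x) = 12.
Collecting terms: 2x = 12, so x = 6.
Then 2E = 66 + 4·6 = 90, so E = 45, V = 2E/3 = 30, F = 11 + 6 = 17.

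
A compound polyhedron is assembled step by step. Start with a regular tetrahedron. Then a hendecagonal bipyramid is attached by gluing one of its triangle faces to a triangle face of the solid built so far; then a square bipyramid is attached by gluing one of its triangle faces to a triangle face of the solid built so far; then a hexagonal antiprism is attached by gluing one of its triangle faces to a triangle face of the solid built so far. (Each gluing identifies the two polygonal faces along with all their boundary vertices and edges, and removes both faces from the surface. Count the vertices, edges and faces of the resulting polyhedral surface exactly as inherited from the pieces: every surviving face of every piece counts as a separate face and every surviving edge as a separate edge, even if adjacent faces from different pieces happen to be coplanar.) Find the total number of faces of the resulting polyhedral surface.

A regular tetrahedron: V=4, E=6, F=4.
Attach a hendecagonal bipyramid (V=13, E=33, F=22) along a 3-gon: merge 3 vertices and 3 edges, delete both glued faces → V=14, E=36, F=24.
Attach a square bipyramid (V=6, E=12, F=8) along a 3-gon: merge 3 vertices and 3 edges, delete both glued faces → V=17, E=45, F=30.
Attach a hexagonal antiprism (V=12, E=24, F=14) along a 3-gon: merge 3 vertices and 3 edges, delete both glued faces → V=26, E=66, F=42.
Check: V − E + F = 26 − 66 + 42 = 2.

42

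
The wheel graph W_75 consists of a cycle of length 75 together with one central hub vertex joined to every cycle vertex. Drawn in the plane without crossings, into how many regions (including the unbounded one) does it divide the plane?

76

W_75 has V = 75 + 1 = 76 vertices and E = 2·75 = 150 edges.
By Euler's formula F = 2 − V + E = 2 − 76 + 150 = 76.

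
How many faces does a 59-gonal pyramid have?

A pyramid on an n-gon base has one n-gon and n triangles: V = 59 + 1 = 60, E = 2·59 = 118, F = 59 + 1 = 60.

60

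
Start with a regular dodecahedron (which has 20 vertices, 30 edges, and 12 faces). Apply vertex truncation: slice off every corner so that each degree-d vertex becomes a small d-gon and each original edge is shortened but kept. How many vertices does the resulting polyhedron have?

Truncation replaces each original edge-end by a new vertex, so V′ = 2E = 60.
Each original edge survives, and each old vertex of degree d contributes d new edges; summing degrees gives Σd = 2E, so E′ = E + 2E = 3E = 90.
Each original face survives and each original vertex becomes one new face: F′ = F + V = 32.

60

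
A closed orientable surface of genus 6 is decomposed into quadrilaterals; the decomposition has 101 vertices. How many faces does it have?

111

χ = 2 − 2·6 = -10, and every face is a square so 4F = 2E.
V − E + F = -10 with E = 4F/2 gives 101 − (4/2 − 1)·F = -10, so F = 111 and E = 222.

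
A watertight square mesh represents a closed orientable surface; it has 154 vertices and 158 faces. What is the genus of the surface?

3

Every face is a square, so 2E = 4·158 = 632, giving E = 316.
χ = V − E + F = 154 − 316 + 158 = -4.
For a closed orientable surface χ = 2 − 2g, so g = (2 − (-4))/2 = 3.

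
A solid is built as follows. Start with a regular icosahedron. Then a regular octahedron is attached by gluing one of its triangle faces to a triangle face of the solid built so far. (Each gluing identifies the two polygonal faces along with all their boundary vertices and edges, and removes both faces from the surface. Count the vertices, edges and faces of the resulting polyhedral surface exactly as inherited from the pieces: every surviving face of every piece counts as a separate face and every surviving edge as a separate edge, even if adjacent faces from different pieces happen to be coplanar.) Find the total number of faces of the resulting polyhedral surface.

26

A regular icosahedron: V=12, E=30, F=20.
Attach a regular octahedron (V=6, E=12, F=8) along a 3-gon: merge 3 vertices and 3 edges, delete both glued faces → V=15, E=39, F=26.
Check: V − E + F = 15 − 39 + 26 = 2.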